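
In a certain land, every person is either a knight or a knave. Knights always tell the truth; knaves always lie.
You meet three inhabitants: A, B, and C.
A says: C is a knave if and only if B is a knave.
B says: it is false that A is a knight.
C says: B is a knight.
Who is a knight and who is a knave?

Suppose A is a knave. Then A's statement "C is a knave if and only if B is a knave" would have to be false. Checking the 4 ways to assign the others, none is consistent with every speaker.
(For instance, with B=knave, C=knave, A's claim "C is a knave if and only if B is a knave" comes out true where it would need to be false.)
So A must be a knight, making "C is a knave if and only if B is a knave" true. Taking A=knight, B=knave, C=knave, each remaining statement checks out:
  B (knave): "it is false that A is a knight" — false. ✓
  C (knave): "B is a knight" — false. ✓
This is the unique consistent assignment.

A is a knight, B is a knave, and C is a knave.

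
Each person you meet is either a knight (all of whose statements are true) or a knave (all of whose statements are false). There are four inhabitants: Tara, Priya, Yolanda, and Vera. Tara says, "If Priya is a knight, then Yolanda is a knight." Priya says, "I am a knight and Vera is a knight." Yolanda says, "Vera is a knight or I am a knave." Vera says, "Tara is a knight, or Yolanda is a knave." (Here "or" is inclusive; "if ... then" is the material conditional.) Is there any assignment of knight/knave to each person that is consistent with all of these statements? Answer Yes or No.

Yes

One consistent assignment: Tara=knight, Priya=knight, Yolanda=knight, Vera=knight.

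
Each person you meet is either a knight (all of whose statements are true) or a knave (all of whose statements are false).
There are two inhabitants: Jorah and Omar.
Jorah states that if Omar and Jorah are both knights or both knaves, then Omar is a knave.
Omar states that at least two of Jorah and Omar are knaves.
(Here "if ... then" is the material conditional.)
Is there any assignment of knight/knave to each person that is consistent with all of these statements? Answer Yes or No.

Yes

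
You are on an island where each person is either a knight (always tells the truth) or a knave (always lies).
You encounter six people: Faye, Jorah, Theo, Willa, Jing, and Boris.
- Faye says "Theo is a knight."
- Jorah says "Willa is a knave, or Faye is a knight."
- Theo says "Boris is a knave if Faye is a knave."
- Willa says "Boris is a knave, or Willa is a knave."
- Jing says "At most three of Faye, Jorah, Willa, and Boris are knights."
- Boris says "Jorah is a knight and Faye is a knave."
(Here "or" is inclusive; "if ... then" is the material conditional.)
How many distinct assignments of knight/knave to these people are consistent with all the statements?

1

Consistent assignments:
  Faye=knight, Jorah=knight, Theo=knight, Willa=knight, Jing=knight, Boris=knave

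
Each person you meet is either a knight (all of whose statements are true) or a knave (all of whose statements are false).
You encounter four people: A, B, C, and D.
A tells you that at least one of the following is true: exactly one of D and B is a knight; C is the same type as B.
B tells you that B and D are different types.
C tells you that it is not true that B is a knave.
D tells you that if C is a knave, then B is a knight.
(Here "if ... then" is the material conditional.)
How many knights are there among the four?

1

The unique consistent assignment is A=knight, B=knave, C=knave, D=knave.
That has 1 knight.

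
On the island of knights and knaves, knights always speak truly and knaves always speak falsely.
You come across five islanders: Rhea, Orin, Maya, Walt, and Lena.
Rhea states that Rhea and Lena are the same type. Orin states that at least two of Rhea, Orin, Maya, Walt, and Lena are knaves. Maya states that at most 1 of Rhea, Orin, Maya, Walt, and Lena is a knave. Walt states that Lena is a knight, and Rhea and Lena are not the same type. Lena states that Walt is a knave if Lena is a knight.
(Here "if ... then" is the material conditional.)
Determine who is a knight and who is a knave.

Rhea is a knight, Orin is a knight, Maya is a knave, Walt is a knave, and Lena is a knight.

Suppose Rhea is a knave. Then Rhea's statement "Rhea and Lena are the same type" would have to be false. Checking the 16 ways to assign the others, none is consistent with every speaker.
(For instance, with Orin=knight, Maya=knave, Walt=knave, Lena=knight, Walt's claim "Lena is a knight, and Rhea and Lena are not the same type" comes out true where it would need to be false.)
So Rhea must be a knight, making "Rhea and Lena are the same type" true. Taking Rhea=knight, Orin=knight, Maya=knave, Walt=knave, Lena=knight, each remaining statement checks out:
  Orin (knight): "at least two of Rhea, Orin, Maya, Walt, and Lena are knaves" — true. ✓
  Maya (knave): "at most 1 of Rhea, Orin, Maya, Walt, and Lena is a knave" — false. ✓
  Walt (knave): "Lena is a knight, and Rhea and Lena are not the same type" — false. ✓
  Lena (knight): "Walt is a knave if Lena is a knight" — true. ✓
This is the unique consistent assignment.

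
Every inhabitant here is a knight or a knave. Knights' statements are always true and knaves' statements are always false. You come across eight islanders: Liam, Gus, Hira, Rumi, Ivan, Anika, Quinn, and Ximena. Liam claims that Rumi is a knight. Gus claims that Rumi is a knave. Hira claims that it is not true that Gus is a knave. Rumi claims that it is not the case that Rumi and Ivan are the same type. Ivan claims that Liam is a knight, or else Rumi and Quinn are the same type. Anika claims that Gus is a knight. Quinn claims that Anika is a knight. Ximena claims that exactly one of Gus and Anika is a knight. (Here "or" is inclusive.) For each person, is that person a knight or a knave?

Liam is a knave, so "Rumi is a knight" must be False — and it is.
As a knight, Gus's statement "Rumi is a knave" should be True; it is.
As a knight, Hira's statement "it is not true that Gus is a knave" should be True; it is.
Rumi is a knave, so "it is not the case that Rumi and Ivan are the same type" must be False — and it is.
As a knave, Ivan's statement "Liam is a knight, or else Rumi and Quinn are the same type" should be False; it is.
Anika (knight): "Gus is a knight" — True. ✓
Quinn (knight): "Anika is a knight" — True. ✓
Ximena is a knave; "exactly one of Gus and Anika is a knight" is False, as required.

Liam is a knave, Gus is a knight, Hira is a knight, Rumi is a knave, Ivan is a knave, Anika is a knight, Quinn is a knight, and Ximena is a knave.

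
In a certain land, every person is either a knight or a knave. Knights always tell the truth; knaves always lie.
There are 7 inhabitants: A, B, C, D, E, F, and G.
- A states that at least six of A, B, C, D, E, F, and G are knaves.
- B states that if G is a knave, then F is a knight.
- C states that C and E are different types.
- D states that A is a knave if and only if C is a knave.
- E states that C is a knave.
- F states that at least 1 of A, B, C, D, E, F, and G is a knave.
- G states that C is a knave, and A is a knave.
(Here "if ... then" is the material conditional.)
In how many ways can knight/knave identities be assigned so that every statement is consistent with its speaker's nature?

Consistent assignments:
  A=knave, B=knight, C=knight, D=knave, E=knave, F=knight, G=knave

1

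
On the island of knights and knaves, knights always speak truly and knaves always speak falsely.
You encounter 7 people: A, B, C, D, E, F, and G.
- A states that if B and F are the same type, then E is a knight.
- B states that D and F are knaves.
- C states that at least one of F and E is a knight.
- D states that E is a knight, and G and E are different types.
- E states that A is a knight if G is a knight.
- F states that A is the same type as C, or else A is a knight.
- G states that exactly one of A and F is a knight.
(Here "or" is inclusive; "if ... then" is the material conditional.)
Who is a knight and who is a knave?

Knights: A, C, D, E, and F. Knaves: B and G.

Since A is a knight, "if B and F are the same type, then E is a knight" needs to be True, which holds.
B is a knave, and the claim "D and F are knaves" is indeed False.
C is a knight, and the claim "at least one of F and E is a knight" is indeed True.
D (knight): "E is a knight, and G and E are different types" — True. ✓
E is a knight, so "A is a knight if G is a knight" must be True — and it is.
F is a knight; "A is the same type as C, or else A is a knight" is True, as required.
Since G is a knave, "exactly one of A and F is a knight" needs to be False, which holds.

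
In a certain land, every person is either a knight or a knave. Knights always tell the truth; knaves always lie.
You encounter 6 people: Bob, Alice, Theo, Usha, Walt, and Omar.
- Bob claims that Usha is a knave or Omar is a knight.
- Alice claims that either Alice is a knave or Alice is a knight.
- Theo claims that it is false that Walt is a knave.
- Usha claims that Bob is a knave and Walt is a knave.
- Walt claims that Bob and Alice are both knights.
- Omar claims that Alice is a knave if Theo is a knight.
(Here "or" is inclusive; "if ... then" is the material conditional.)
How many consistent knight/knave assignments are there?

1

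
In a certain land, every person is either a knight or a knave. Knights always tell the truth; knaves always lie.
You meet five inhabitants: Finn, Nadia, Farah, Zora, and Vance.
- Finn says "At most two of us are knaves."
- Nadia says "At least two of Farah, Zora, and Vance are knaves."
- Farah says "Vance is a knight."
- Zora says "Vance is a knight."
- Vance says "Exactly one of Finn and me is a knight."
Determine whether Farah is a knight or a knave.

Farah is a knave.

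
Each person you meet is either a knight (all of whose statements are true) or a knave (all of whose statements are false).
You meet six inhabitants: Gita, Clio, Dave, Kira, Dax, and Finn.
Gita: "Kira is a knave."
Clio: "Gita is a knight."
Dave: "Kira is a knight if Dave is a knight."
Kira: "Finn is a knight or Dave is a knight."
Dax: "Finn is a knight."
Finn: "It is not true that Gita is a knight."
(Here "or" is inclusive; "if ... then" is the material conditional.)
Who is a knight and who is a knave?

Gita is a knave, so "Kira is a knave" must be False — and it is.
As a knave, Clio's statement "Gita is a knight" should be False; it is.
Dave is a knight, so "Kira is a knight if Dave is a knight" must be True — and it is.
Kira (knight): "Finn is a knight or Dave is a knight" — True. ✓
Dax is a knight; "Finn is a knight" is True, as required.
Finn is a knight, and the claim "it is not true that Gita is a knight" is indeed True.

Knights: Dave, Kira, Dax, and Finn. Knaves: Gita and Clio.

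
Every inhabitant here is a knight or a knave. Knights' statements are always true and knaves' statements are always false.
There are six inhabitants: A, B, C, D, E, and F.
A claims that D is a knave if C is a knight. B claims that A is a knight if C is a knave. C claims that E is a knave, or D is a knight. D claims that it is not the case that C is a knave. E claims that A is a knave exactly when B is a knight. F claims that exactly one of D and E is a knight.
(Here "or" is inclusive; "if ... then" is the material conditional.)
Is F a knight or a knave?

F is a knave.

Consistent assignments: {A=knave, B=knight, C=knight, D=knight, E=knight, F=knave}
In every consistent assignment, F is a knave.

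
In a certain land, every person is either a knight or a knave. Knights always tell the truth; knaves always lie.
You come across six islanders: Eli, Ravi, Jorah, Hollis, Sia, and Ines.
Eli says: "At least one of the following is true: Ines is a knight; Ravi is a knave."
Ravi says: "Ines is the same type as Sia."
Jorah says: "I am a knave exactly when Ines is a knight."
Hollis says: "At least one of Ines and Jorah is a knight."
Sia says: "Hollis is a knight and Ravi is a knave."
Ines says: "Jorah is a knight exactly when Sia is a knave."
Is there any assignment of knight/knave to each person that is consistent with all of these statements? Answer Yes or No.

Yes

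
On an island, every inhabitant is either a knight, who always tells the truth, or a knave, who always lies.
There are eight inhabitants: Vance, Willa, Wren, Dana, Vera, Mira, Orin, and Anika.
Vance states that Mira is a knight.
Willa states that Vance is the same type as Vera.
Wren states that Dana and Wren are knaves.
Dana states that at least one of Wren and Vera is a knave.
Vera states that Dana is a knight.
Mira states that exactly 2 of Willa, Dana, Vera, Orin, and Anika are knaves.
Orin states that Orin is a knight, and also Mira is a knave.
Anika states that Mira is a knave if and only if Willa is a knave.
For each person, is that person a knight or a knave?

Vance is a knave; "Mira is a knight" is false, as required.
Since Willa is a knave, "Vance is the same type as Vera" needs to be false, which holds.
As a knave, Wren's statement "Dana and Wren are knaves" should be false; it is.
Dana is a knight, and the claim "at least one of Wren and Vera is a knave" is indeed true.
Since Vera is a knight, "Dana is a knight" needs to be true, which holds.
Mira is a knave, so "exactly 2 of Willa, Dana, Vera, Orin, and Anika are knaves" must be false — and it is.
Since Orin is a knight, "Orin is a knight, and also Mira is a knave" needs to be true, which holds.
Anika is a knight, so "Mira is a knave if and only if Willa is a knave" must be true — and it is.

Knights: Dana, Vera, Orin, and Anika. Knaves: Vance, Willa, Wren, and Mira.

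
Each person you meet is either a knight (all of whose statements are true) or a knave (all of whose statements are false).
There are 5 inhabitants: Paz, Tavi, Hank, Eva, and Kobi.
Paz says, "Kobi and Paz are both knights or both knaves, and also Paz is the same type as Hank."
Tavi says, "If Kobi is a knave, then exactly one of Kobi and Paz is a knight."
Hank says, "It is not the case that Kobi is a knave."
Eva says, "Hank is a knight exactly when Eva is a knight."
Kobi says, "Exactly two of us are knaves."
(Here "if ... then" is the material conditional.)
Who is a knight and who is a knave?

Paz is a knave, Tavi is a knight, Hank is a knight, Eva is a knave, and Kobi is a knight.

Suppose Paz is a knight. Then Paz's statement "Kobi and Paz are both knights or both knaves, and also Paz is the same type as Hank" would have to be true. Checking the 16 ways to assign the others, none is consistent with every speaker.
(For instance, with Tavi=knight, Hank=knight, Eva=knave, Kobi=knight, Kobi's claim "exactly two of us are knaves" comes out false where it would need to be true.)
So Paz must be a knave, making "Kobi and Paz are both knights or both knaves, and also Paz is the same type as Hank" false. Taking Paz=knave, Tavi=knight, Hank=knight, Eva=knave, Kobi=knight, each remaining statement checks out:
  Tavi (knight): "if Kobi is a knave, then exactly one of Kobi and Paz is a knight" — true. ✓
  Hank (knight): "it is not the case that Kobi is a knave" — true. ✓
  Eva (knave): "Hank is a knight exactly when Eva is a knight" — false. ✓
  Kobi (knight): "exactly two of us are knaves" — true. ✓
This is the unique consistent assignment.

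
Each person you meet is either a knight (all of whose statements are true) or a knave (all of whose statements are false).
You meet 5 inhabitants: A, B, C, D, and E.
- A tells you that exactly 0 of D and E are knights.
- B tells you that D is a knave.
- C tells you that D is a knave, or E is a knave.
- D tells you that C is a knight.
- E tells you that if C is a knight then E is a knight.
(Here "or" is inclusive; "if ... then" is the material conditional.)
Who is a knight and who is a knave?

Knights: C and D. Knaves: A, B, and E.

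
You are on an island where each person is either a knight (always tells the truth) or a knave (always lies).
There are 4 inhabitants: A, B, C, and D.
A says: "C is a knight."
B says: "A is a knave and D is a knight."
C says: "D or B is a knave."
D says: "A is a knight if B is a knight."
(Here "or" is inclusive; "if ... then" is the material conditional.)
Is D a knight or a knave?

D is a knight.

Consistent assignments: {A=knight, B=knave, C=knight, D=knight}
In every consistent assignment, D is a knight.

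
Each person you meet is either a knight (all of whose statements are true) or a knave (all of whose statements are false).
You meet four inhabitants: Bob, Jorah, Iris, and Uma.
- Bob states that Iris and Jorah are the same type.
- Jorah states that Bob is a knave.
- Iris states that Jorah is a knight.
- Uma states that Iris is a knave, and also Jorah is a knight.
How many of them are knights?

1

The unique consistent assignment is Bob=knight, Jorah=knave, Iris=knave, Uma=knave.
That has 1 knight.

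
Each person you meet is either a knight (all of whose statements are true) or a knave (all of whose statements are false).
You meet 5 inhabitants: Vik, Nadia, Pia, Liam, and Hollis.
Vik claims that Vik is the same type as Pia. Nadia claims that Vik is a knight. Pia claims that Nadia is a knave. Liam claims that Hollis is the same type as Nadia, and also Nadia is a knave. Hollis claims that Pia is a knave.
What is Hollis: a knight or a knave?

Consistent assignments: {Vik=knave, Nadia=knave, Pia=knight, Liam=knight, Hollis=knave}
In every consistent assignment, Hollis is a knave.

Hollis is a knave.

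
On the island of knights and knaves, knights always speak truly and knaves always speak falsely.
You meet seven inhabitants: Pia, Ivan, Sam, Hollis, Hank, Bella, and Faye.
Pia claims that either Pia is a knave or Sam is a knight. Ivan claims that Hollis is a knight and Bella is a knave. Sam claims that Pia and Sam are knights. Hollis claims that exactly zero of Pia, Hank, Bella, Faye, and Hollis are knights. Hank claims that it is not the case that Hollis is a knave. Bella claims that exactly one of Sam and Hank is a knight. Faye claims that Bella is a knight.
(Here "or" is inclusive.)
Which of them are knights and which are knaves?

Since Pia is a knight, "either Pia is a knave or Sam is a knight" needs to be true, which holds.
Ivan is a knave; "Hollis is a knight and Bella is a knave" is False, as required.
Sam is a knight, so "Pia and Sam are knights" must be true — and it is.
Hollis is a knave, and the claim "exactly zero of Pia, Hank, Bella, Faye, and Hollis are knights" is indeed False.
As a knave, Hank's statement "it is not the case that Hollis is a knave" should be False; it is.
As a knight, Bella's statement "exactly one of Sam and Hank is a knight" should be true; it is.
Faye is a knight, so "Bella is a knight" must be true — and it is.

Pia is a knight, Ivan is a knave, Sam is a knight, Hollis is a knave, Hank is a knave, Bella is a knight, and Faye is a knight.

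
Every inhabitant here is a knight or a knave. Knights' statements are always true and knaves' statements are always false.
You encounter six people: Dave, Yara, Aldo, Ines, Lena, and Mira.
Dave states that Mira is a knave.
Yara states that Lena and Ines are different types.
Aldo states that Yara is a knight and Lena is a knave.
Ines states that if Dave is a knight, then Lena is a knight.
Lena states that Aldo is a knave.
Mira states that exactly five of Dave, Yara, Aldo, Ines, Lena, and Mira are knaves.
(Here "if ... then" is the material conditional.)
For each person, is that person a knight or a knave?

Dave is a knight, Yara is a knave, Aldo is a knave, Ines is a knight, Lena is a knight, and Mira is a knave.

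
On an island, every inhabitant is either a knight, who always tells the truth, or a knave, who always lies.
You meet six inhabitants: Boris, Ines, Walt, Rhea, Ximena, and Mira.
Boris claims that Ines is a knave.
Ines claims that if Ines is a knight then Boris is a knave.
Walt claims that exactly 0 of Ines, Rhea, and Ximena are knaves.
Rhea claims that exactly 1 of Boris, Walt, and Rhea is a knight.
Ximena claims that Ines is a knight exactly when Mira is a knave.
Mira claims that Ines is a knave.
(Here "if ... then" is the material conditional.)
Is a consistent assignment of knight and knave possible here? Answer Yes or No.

One consistent assignment: Boris=knave, Ines=knight, Walt=knave, Rhea=knave, Ximena=knight, Mira=knave.

Yes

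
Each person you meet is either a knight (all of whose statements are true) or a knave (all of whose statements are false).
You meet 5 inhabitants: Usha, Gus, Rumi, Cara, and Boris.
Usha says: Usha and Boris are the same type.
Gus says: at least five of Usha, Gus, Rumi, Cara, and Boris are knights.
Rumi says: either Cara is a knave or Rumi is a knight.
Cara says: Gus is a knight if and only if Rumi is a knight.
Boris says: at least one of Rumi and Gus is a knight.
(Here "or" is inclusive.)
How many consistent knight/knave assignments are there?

Consistent assignments:
  Usha=knight, Gus=knight, Rumi=knight, Cara=knight, Boris=knight
  Usha=knight, Gus=knave, Rumi=knight, Cara=knave, Boris=knight
  Usha=knave, Gus=knave, Rumi=knight, Cara=knave, Boris=knight

3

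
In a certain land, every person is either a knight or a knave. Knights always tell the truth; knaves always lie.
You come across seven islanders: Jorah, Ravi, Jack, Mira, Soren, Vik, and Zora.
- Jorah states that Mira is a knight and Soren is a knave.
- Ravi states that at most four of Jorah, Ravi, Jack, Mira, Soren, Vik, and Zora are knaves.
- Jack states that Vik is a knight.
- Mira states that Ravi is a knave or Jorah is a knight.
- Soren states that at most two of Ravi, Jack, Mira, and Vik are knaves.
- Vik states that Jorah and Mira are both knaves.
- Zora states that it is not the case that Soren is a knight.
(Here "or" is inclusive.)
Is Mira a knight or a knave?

Mira is a knave.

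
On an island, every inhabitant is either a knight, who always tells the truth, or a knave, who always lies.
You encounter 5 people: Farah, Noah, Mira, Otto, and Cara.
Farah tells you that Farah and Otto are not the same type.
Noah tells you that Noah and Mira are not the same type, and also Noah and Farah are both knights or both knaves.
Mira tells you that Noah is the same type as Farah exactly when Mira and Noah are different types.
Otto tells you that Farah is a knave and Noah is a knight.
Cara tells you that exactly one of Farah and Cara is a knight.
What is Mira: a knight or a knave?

Mira is a knave.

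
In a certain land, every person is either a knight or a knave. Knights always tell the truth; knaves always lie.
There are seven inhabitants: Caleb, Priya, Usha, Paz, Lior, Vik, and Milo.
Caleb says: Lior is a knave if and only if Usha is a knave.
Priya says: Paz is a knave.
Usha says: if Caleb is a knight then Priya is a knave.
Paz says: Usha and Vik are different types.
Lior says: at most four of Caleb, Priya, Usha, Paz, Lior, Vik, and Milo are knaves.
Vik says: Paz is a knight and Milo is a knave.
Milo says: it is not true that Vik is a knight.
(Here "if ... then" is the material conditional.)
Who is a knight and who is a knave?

Knights: Caleb, Usha, Paz, Lior, and Milo. Knaves: Priya and Vik.

As a knight, Caleb's statement "Lior is a knave if and only if Usha is a knave" should be true; it is.
As a knave, Priya's statement "Paz is a knave" should be false; it is.
Usha is a knight, so "if Caleb is a knight then Priya is a knave" must be true — and it is.
Paz (knight): "Usha and Vik are different types" — true. ✓
Lior (knight): "at most four of Caleb, Priya, Usha, Paz, Lior, Vik, and Milo are knaves" — true. ✓
Vik is a knave, and the claim "Paz is a knight and Milo is a knave" is indeed false.
Milo is a knight; "it is not true that Vik is a knight" is true, as required.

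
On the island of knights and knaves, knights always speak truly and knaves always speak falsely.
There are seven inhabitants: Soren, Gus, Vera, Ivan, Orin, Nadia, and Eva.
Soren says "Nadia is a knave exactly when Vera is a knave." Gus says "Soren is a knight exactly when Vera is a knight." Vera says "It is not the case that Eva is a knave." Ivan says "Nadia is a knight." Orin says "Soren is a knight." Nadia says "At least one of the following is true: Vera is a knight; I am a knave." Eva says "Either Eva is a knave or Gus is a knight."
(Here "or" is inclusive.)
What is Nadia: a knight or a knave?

Nadia is a knight.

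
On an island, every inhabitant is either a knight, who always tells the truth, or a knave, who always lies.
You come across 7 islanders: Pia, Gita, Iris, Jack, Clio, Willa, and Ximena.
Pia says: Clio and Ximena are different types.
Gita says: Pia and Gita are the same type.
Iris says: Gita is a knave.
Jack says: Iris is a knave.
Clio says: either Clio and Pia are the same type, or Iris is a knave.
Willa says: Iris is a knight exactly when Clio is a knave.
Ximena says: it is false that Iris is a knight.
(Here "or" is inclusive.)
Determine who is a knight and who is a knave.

Pia is a knight, so "Clio and Ximena are different types" must be True — and it is.
Gita is a knave, and the claim "Pia and Gita are the same type" is indeed false.
Iris is a knight; "Gita is a knave" is True, as required.
Jack is a knave, and the claim "Iris is a knave" is indeed false.
Since Clio is a knight, "either Clio and Pia are the same type, or Iris is a knave" needs to be True, which holds.
Willa (knave): "Iris is a knight exactly when Clio is a knave" — false. ✓
Ximena is a knave, and the claim "it is false that Iris is a knight" is indeed false.

Knights: Pia, Iris, and Clio. Knaves: Gita, Jack, Willa, and Ximena.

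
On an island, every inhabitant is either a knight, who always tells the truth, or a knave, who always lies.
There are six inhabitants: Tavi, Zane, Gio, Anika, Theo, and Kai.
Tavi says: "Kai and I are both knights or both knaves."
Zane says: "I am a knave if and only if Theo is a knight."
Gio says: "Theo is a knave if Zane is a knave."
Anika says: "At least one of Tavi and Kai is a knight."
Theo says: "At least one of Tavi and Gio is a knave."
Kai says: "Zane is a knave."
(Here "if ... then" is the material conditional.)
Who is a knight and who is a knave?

Tavi is a knight, Zane is a knave, Gio is a knight, Anika is a knight, Theo is a knave, and Kai is a knight.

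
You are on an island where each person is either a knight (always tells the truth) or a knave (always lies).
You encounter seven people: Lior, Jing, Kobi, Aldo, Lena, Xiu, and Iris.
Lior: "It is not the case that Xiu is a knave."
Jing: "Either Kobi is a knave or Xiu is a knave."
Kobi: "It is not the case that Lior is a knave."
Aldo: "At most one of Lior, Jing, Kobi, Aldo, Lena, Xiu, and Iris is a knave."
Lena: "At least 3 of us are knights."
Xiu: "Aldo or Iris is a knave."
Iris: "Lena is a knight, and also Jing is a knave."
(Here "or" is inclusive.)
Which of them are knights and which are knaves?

Lior is a knight, Jing is a knave, Kobi is a knight, Aldo is a knave, Lena is a knight, Xiu is a knight, and Iris is a knight.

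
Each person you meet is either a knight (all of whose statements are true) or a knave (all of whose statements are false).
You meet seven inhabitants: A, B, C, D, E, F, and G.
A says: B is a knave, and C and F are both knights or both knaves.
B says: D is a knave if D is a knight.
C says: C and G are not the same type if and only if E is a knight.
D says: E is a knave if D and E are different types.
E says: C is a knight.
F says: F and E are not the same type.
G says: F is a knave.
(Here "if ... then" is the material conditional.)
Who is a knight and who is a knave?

A is a knight, B is a knave, C is a knave, D is a knight, E is a knave, F is a knave, and G is a knight.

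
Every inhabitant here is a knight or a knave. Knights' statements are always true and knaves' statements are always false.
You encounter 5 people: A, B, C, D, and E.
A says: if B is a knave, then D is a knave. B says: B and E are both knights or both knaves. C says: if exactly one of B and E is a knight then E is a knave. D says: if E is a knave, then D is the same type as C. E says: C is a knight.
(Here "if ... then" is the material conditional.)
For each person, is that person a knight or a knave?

Knights: A, B, C, D, and E. Knaves: none.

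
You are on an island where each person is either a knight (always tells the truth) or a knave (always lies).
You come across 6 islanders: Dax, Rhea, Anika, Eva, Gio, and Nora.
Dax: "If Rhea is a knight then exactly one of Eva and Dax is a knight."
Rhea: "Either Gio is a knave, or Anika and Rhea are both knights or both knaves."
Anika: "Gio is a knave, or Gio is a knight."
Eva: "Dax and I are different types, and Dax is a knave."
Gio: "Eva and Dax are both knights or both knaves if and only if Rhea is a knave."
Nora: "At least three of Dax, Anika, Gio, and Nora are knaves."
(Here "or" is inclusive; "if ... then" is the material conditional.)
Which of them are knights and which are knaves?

Dax is a knight, Rhea is a knight, Anika is a knight, Eva is a knave, Gio is a knight, and Nora is a knave.

As a knight, Dax's statement "if Rhea is a knight then exactly one of Eva and Dax is a knight" should be true; it is.
Rhea (knight): "either Gio is a knave, or Anika and Rhea are both knights or both knaves" — true. ✓
Anika is a knight, and the claim "Gio is a knave, or Gio is a knight" is indeed true.
Eva is a knave, so "Dax and I are different types, and Dax is a knave" must be False — and it is.
Gio (knight): "Eva and Dax are both knights or both knaves if and only if Rhea is a knave" — true. ✓
As a knave, Nora's statement "at least three of Dax, Anika, Gio, and Nora are knaves" should be False; it is.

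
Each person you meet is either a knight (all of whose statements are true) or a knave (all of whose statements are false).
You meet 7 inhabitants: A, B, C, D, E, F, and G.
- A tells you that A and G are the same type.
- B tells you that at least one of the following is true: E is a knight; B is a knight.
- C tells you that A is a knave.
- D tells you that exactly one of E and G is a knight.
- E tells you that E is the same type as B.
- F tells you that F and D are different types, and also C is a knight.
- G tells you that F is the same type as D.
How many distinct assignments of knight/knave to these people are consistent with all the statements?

Consistent assignments:
  A=knight, B=knight, C=knave, D=knave, E=knight, F=knave, G=knight
  A=knave, B=knight, C=knight, D=knave, E=knight, F=knave, G=knight

2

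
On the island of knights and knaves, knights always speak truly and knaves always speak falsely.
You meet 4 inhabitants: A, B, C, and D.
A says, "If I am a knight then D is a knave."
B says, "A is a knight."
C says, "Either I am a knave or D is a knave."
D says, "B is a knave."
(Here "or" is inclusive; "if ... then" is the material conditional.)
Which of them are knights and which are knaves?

A is a knight, B is a knight, C is a knight, and D is a knave.

A (knight): "if I am a knight then D is a knave" — True. ✓
As a knight, B's statement "A is a knight" should be True; it is.
Since C is a knight, "either I am a knave or D is a knave" needs to be True, which holds.
D is a knave, and the claim "B is a knave" is indeed false.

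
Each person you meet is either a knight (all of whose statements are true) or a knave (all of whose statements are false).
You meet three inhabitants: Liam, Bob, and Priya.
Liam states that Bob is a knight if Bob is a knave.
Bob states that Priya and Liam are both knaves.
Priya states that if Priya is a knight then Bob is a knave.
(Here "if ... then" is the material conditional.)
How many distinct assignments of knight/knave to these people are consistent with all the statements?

1

Consistent assignments:
  Liam=knave, Bob=knave, Priya=knight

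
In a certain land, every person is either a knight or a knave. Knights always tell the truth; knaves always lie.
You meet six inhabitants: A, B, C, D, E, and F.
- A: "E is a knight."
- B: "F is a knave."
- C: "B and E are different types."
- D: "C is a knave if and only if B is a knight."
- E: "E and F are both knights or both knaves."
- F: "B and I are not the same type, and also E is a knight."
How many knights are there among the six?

The unique consistent assignment is A=knight, B=knave, C=knight, D=knight, E=knight, F=knight.
That has 5 knights.

5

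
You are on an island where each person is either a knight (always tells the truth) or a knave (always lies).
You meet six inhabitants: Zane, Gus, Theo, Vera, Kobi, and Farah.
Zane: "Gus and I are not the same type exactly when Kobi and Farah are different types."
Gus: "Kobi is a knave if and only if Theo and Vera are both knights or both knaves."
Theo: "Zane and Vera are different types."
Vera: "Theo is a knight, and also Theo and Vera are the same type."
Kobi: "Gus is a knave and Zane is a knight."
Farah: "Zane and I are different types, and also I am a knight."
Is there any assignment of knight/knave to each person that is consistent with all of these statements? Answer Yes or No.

Yes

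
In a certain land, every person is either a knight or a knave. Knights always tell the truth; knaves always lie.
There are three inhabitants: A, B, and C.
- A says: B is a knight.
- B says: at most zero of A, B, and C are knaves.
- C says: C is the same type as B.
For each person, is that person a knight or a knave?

Suppose A is a knave. Then A's statement "B is a knight" would have to be false. Checking the 4 ways to assign the others, none is consistent with every speaker.
(For instance, with B=knight, C=knight, A's claim "B is a knight" comes out true where it would need to be false.)
So A must be a knight, making "B is a knight" true. Taking A=knight, B=knight, C=knight, each remaining statement checks out:
  B (knight): "at most zero of A, B, and C are knaves" — true. ✓
  C (knight): "C is the same type as B" — true. ✓
This is the unique consistent assignment.

A is a knight, B is a knight, and C is a knight.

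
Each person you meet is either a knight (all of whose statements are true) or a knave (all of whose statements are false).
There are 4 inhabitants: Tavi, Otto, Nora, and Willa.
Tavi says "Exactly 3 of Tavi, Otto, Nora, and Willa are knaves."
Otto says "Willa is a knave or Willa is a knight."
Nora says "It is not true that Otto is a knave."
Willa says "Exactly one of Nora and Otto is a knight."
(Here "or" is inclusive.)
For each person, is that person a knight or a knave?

Knights: Otto and Nora. Knaves: Tavi and Willa.

As a knave, Tavi's statement "exactly 3 of Tavi, Otto, Nora, and Willa are knaves" should be False; it is.
Otto is a knight, so "Willa is a knave or Willa is a knight" must be True — and it is.
Since Nora is a knight, "it is not true that Otto is a knave" needs to be True, which holds.
As a knave, Willa's statement "exactly one of Nora and Otto is a knight" should be False; it is.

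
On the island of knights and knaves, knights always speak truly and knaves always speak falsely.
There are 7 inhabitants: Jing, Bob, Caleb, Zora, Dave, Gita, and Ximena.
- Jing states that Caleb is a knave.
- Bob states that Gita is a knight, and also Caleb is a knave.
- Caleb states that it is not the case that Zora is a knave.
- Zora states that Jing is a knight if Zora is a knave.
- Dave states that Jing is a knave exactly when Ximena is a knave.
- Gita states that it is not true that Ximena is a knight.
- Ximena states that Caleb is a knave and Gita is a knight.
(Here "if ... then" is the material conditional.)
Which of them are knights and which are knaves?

Jing is a knave, Bob is a knave, Caleb is a knight, Zora is a knight, Dave is a knight, Gita is a knight, and Ximena is a knave.

Jing (knave): "Caleb is a knave" — false. ✓
Since Bob is a knave, "Gita is a knight, and also Caleb is a knave" needs to be false, which holds.
Caleb (knight): "it is not the case that Zora is a knave" — True. ✓
Zora is a knight; "Jing is a knight if Zora is a knave" is True, as required.
Dave is a knight; "Jing is a knave exactly when Ximena is a knave" is True, as required.
Since Gita is a knight, "it is not true that Ximena is a knight" needs to be True, which holds.
Ximena is a knave, and the claim "Caleb is a knave and Gita is a knight" is indeed false.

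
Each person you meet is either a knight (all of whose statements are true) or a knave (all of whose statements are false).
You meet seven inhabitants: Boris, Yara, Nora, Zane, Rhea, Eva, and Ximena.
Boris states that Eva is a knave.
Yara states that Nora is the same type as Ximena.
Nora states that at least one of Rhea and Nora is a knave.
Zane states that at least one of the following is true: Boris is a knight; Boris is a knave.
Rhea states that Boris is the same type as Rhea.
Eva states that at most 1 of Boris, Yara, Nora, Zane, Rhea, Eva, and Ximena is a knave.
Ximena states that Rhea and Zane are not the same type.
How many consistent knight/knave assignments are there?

1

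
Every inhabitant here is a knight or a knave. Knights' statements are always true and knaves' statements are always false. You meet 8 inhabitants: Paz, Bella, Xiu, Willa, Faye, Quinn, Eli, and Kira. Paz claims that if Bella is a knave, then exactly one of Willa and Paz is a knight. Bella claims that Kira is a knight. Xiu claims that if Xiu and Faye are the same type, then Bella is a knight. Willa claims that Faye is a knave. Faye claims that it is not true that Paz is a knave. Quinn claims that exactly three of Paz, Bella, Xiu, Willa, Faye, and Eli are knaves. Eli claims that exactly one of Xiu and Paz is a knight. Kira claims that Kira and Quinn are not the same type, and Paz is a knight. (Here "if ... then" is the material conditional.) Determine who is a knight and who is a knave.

Paz is a knight, Bella is a knight, Xiu is a knight, Willa is a knave, Faye is a knight, Quinn is a knave, Eli is a knave, and Kira is a knight.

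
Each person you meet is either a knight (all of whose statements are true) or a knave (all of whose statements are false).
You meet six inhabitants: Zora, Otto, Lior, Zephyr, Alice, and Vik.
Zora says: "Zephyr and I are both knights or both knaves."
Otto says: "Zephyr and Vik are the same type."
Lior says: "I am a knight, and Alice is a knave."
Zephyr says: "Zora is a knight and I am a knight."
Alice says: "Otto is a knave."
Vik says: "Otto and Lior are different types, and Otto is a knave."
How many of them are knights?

3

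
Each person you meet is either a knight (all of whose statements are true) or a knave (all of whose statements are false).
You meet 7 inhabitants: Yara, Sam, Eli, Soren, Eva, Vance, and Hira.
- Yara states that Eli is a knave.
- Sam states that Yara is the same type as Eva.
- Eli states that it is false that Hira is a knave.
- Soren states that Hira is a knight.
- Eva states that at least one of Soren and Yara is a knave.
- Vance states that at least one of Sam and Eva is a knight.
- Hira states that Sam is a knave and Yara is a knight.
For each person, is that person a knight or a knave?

Yara (knight): "Eli is a knave" — true. ✓
As a knight, Sam's statement "Yara is the same type as Eva" should be true; it is.
Eli is a knave, and the claim "it is false that Hira is a knave" is indeed False.
As a knave, Soren's statement "Hira is a knight" should be False; it is.
As a knight, Eva's statement "at least one of Soren and Yara is a knave" should be true; it is.
As a knight, Vance's statement "at least one of Sam and Eva is a knight" should be true; it is.
Hira is a knave; "Sam is a knave and Yara is a knight" is False, as required.

Knights: Yara, Sam, Eva, and Vance. Knaves: Eli, Soren, and Hira.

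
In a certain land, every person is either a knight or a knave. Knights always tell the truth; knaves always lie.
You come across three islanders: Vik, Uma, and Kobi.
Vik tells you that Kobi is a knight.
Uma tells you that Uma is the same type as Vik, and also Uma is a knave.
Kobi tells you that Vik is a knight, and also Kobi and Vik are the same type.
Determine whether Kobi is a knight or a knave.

Kobi is a knight.

Consistent assignments: {Vik=knight, Uma=knave, Kobi=knight}
In every consistent assignment, Kobi is a knight.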